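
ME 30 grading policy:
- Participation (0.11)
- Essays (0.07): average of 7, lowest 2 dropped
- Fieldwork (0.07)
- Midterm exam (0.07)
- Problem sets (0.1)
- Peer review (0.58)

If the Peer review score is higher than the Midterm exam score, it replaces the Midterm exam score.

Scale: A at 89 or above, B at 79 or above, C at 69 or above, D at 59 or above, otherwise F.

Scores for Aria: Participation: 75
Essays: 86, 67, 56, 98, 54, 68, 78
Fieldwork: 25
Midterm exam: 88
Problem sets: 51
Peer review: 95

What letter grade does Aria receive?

Essays: drop 54, 56 → average of remaining 5 = 397/5 = 79.4
Peer review (95) > Midterm exam (88), so Midterm exam counts as 95.
Weighted total:
  Participation 75 × 0.11 = 8.25
  Essays 79.4 × 0.07 = 5.558
  Fieldwork 25 × 0.07 = 1.75
  Midterm exam 95 × 0.07 = 6.65
  Problem sets 51 × 0.1 = 5.1
  Peer review 95 × 0.58 = 55.1
Sum = 82.408
82.408 is ≥ 79 and < 89 → B

B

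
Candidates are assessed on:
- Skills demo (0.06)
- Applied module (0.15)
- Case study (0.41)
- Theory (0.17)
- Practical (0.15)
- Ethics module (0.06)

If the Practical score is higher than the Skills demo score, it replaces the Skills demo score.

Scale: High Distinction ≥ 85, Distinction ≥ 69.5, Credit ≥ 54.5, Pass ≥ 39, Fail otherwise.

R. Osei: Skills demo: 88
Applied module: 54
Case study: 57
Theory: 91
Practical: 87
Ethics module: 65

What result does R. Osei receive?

Practical (87) ≤ Skills demo (88), so Skills demo stays at 88.
Weighted total:
  Skills demo 88 × 0.06 = 5.28
  Applied module 54 × 0.15 = 8.1
  Case study 57 × 0.41 = 23.37
  Theory 91 × 0.17 = 15.47
  Practical 87 × 0.15 = 13.05
  Ethics module 65 × 0.06 = 3.9
Sum = 69.17
69.17 is ≥ 54.5 and < 69.5 → Credit

Credit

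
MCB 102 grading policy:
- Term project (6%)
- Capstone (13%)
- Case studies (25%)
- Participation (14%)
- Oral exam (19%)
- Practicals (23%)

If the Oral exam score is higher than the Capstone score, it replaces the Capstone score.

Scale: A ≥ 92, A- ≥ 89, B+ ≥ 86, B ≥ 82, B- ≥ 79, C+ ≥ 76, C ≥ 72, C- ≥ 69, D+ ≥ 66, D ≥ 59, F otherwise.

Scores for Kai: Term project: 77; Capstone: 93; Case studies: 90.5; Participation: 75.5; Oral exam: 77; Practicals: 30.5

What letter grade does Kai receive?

C-

Oral exam (77) ≤ Capstone (93), so Capstone stays at 93.
Weighted total:
  Term project 77 × 0.06 = 4.62
  Capstone 93 × 0.13 = 12.09
  Case studies 90.5 × 0.25 = 22.625
  Participation 75.5 × 0.14 = 10.57
  Oral exam 77 × 0.19 = 14.63
  Practicals 30.5 × 0.23 = 7.015
Sum = 71.55
71.55 is ≥ 69 and < 72 → C-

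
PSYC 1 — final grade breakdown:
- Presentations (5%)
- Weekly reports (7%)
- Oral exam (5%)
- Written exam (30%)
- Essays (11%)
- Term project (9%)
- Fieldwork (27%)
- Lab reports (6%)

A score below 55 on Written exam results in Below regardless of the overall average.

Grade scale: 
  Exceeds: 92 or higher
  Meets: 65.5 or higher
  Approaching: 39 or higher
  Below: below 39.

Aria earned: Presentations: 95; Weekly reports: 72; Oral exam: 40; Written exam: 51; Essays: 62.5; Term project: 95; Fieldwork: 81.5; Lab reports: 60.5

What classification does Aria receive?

Written exam score 51 < 55: minimum not met.
Weighted total:
  Presentations 95 × 0.05 = 4.75
  Weekly reports 72 × 0.07 = 5.04
  Oral exam 40 × 0.05 = 2
  Written exam 51 × 0.3 = 15.3
  Essays 62.5 × 0.11 = 6.875
  Term project 95 × 0.09 = 8.55
  Fieldwork 81.5 × 0.27 = 22.005
  Lab reports 60.5 × 0.06 = 3.63
Sum = 68.15
Because the Written exam minimum was not met, the result is Below.

Below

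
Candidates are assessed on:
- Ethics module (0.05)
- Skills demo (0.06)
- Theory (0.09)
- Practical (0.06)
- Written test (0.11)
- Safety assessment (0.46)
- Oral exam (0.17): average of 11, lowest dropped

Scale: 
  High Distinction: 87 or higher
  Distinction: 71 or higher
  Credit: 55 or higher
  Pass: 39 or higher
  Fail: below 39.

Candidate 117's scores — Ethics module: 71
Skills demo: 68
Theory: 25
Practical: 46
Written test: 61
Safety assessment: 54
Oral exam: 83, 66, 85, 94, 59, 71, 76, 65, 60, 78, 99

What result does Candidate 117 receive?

Oral exam: drop 59 → average of remaining 10 = 777/10 = 77.7
Weighted total:
  Ethics module 71 × 0.05 = 3.55
  Skills demo 68 × 0.06 = 4.08
  Theory 25 × 0.09 = 2.25
  Practical 46 × 0.06 = 2.76
  Written test 61 × 0.11 = 6.71
  Safety assessment 54 × 0.46 = 24.84
  Oral exam 77.7 × 0.17 = 13.209
Sum = 57.399
57.399 is ≥ 55 and < 71 → Credit

Credit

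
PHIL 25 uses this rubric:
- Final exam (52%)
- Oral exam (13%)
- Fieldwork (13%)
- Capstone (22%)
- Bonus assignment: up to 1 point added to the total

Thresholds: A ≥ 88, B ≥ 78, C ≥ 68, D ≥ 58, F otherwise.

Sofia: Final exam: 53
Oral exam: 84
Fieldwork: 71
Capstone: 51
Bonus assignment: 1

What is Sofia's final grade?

Weighted total:
  Final exam 53 × 0.52 = 27.56
  Oral exam 84 × 0.13 = 10.92
  Fieldwork 71 × 0.13 = 9.23
  Capstone 51 × 0.22 = 11.22
Sum = 58.93
Bonus assignment: 58.93 + 1 = 59.93
59.93 is ≥ 58 and < 68 → D

D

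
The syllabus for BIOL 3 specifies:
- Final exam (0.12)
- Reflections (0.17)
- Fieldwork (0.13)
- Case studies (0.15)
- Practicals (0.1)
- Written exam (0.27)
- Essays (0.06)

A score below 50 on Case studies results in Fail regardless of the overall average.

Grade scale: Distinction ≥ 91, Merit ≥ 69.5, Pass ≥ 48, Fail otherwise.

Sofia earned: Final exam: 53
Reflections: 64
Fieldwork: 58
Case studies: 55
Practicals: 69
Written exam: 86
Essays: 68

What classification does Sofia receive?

Pass

Case studies score 55 ≥ 50: minimum met.
Weighted total:
  Final exam 53 × 0.12 = 6.36
  Reflections 64 × 0.17 = 10.88
  Fieldwork 58 × 0.13 = 7.54
  Case studies 55 × 0.15 = 8.25
  Practicals 69 × 0.1 = 6.9
  Written exam 86 × 0.27 = 23.22
  Essays 68 × 0.06 = 4.08
Sum = 67.23
67.23 is ≥ 48 and < 69.5 → Pass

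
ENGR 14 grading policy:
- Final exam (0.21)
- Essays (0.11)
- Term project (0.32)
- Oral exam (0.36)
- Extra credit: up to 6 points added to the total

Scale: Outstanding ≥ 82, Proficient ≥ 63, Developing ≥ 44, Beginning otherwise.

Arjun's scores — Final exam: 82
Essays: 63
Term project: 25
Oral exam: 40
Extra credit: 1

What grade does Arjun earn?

Weighted total:
  Final exam 82 × 0.21 = 17.22
  Essays 63 × 0.11 = 6.93
  Term project 25 × 0.32 = 8
  Oral exam 40 × 0.36 = 14.4
Sum = 46.55
Extra credit: 46.55 + 1 = 47.55
47.55 is ≥ 44 and < 63 → Developing

Developing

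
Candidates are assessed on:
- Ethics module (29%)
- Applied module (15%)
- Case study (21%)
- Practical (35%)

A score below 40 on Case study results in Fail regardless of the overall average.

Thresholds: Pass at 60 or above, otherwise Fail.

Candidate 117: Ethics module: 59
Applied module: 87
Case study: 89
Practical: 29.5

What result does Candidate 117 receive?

Fail

Case study score 89 ≥ 40: minimum met.
Weighted total:
  Ethics module 59 × 0.29 = 17.11
  Applied module 87 × 0.15 = 13.05
  Case study 89 × 0.21 = 18.69
  Practical 29.5 × 0.35 = 10.325
Sum = 59.175
59.175 < 60 → Fail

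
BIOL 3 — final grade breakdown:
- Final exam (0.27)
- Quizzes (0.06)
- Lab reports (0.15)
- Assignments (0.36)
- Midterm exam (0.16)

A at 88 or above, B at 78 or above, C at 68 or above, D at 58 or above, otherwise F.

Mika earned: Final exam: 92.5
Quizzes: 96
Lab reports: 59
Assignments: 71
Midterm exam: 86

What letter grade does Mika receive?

B

Weighted total:
  Final exam 92.5 × 0.27 = 24.975
  Quizzes 96 × 0.06 = 5.76
  Lab reports 59 × 0.15 = 8.85
  Assignments 71 × 0.36 = 25.56
  Midterm exam 86 × 0.16 = 13.76
Sum = 78.905
78.905 is ≥ 78 and < 88 → B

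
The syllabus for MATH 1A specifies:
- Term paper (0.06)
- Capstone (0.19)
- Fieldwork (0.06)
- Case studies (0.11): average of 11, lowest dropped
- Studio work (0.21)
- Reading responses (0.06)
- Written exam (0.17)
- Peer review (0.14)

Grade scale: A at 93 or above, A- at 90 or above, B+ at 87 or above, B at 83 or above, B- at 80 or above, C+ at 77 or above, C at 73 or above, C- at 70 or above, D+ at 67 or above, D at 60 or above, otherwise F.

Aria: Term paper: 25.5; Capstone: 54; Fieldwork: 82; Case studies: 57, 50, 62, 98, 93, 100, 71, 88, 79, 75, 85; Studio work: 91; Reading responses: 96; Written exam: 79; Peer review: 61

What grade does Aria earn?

C-

Case studies: drop 50 → average of remaining 10 = 808/10 = 80.8
Weighted total:
  Term paper 25.5 × 0.06 = 1.53
  Capstone 54 × 0.19 = 10.26
  Fieldwork 82 × 0.06 = 4.92
  Case studies 80.8 × 0.11 = 8.888
  Studio work 91 × 0.21 = 19.11
  Reading responses 96 × 0.06 = 5.76
  Written exam 79 × 0.17 = 13.43
  Peer review 61 × 0.14 = 8.54
Sum = 72.438
72.438 is ≥ 70 and < 73 → C-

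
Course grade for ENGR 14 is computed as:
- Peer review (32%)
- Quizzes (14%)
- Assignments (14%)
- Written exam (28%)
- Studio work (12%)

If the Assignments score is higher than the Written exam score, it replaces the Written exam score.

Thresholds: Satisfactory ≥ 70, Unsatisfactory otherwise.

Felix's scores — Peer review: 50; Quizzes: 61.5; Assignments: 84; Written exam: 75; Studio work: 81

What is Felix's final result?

Assignments (84) > Written exam (75), so Written exam counts as 84.
Weighted total:
  Peer review 50 × 0.32 = 16
  Quizzes 61.5 × 0.14 = 8.61
  Assignments 84 × 0.14 = 11.76
  Written exam 84 × 0.28 = 23.52
  Studio work 81 × 0.12 = 9.72
Sum = 69.61
69.61 < 70 → Unsatisfactory

Unsatisfactory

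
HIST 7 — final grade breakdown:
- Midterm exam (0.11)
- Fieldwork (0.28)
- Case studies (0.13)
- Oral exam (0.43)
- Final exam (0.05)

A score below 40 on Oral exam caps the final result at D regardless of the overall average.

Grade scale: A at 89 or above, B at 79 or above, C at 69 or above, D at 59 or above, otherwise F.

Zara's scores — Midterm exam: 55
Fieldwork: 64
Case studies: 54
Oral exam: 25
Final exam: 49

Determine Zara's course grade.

F

Oral exam score 25 < 40: minimum not met.
Weighted total:
  Midterm exam 55 × 0.11 = 6.05
  Fieldwork 64 × 0.28 = 17.92
  Case studies 54 × 0.13 = 7.02
  Oral exam 25 × 0.43 = 10.75
  Final exam 49 × 0.05 = 2.45
Sum = 44.19
44.19 would be F; cap at D applies → F.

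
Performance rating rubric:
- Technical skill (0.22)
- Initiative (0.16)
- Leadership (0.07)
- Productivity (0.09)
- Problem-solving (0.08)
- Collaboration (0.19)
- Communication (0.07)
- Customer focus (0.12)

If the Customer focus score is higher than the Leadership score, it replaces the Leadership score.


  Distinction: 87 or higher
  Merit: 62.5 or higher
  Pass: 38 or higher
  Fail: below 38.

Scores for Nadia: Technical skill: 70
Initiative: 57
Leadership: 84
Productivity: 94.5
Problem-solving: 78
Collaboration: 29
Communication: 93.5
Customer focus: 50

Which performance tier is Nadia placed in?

Customer focus (50) ≤ Leadership (84), so Leadership stays at 84.
Weighted total:
  Technical skill 70 × 0.22 = 15.4
  Initiative 57 × 0.16 = 9.12
  Leadership 84 × 0.07 = 5.88
  Productivity 94.5 × 0.09 = 8.505
  Problem-solving 78 × 0.08 = 6.24
  Collaboration 29 × 0.19 = 5.51
  Communication 93.5 × 0.07 = 6.545
  Customer focus 50 × 0.12 = 6
Sum = 63.2
63.2 is ≥ 62.5 and < 87 → Merit

Merit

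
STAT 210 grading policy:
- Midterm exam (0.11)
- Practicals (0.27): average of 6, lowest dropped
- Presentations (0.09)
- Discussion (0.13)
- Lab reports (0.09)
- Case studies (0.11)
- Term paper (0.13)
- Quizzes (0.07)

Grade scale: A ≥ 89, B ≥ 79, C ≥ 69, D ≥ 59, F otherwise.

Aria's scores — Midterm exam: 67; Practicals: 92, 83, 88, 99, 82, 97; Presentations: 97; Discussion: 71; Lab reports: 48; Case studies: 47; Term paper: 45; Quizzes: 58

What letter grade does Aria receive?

C

Practicals: drop 82 → average of remaining 5 = 459/5 = 91.8
Weighted total:
  Midterm exam 67 × 0.11 = 7.37
  Practicals 91.8 × 0.27 = 24.786
  Presentations 97 × 0.09 = 8.73
  Discussion 71 × 0.13 = 9.23
  Lab reports 48 × 0.09 = 4.32
  Case studies 47 × 0.11 = 5.17
  Term paper 45 × 0.13 = 5.85
  Quizzes 58 × 0.07 = 4.06
Sum = 69.516
69.516 is ≥ 69 and < 79 → C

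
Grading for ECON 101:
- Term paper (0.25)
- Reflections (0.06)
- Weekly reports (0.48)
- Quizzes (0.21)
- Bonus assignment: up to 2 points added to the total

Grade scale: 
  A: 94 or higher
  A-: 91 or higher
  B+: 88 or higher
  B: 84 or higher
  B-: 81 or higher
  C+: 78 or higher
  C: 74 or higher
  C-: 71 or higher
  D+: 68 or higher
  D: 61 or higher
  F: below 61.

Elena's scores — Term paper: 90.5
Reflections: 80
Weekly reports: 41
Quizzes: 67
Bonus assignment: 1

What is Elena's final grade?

Weighted total:
  Term paper 90.5 × 0.25 = 22.625
  Reflections 80 × 0.06 = 4.8
  Weekly reports 41 × 0.48 = 19.68
  Quizzes 67 × 0.21 = 14.07
Sum = 61.175
Bonus assignment: 61.175 + 1 = 62.175
62.175 is ≥ 61 and < 68 → D

D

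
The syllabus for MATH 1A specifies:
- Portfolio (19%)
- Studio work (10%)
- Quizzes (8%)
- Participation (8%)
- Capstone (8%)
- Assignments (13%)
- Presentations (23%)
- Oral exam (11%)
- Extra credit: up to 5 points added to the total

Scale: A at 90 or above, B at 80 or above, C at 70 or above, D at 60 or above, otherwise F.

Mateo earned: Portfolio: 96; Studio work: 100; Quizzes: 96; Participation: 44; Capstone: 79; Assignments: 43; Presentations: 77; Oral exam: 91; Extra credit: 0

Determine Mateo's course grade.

Weighted total:
  Portfolio 96 × 0.19 = 18.24
  Studio work 100 × 0.1 = 10
  Quizzes 96 × 0.08 = 7.68
  Participation 44 × 0.08 = 3.52
  Capstone 79 × 0.08 = 6.32
  Assignments 43 × 0.13 = 5.59
  Presentations 77 × 0.23 = 17.71
  Oral exam 91 × 0.11 = 10.01
Sum = 79.07
Extra credit: 79.07 + 0 = 79.07
79.07 is ≥ 70 and < 80 → C

C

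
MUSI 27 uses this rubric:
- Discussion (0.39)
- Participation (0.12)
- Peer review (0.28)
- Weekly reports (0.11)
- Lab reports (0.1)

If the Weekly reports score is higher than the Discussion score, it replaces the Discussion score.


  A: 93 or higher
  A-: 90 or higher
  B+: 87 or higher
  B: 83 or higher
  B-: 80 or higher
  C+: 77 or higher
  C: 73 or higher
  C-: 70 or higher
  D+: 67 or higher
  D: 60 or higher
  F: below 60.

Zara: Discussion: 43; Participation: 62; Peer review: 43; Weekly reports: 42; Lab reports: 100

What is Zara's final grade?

Weekly reports (42) ≤ Discussion (43), so Discussion stays at 43.
Weighted total:
  Discussion 43 × 0.39 = 16.77
  Participation 62 × 0.12 = 7.44
  Peer review 43 × 0.28 = 12.04
  Weekly reports 42 × 0.11 = 4.62
  Lab reports 100 × 0.1 = 10
Sum = 50.87
50.87 < 60 → F

F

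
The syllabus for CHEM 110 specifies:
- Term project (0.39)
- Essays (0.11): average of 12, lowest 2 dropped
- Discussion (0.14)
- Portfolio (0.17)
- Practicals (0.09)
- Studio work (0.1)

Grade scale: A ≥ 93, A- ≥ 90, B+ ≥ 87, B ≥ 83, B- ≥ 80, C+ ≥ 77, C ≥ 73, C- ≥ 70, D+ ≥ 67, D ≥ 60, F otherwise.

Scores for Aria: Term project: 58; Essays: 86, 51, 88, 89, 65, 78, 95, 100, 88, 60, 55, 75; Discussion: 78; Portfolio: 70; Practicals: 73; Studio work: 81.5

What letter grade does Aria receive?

D+

Essays: drop 51, 55 → average of remaining 10 = 824/10 = 82.4
Weighted total:
  Term project 58 × 0.39 = 22.62
  Essays 82.4 × 0.11 = 9.064
  Discussion 78 × 0.14 = 10.92
  Portfolio 70 × 0.17 = 11.9
  Practicals 73 × 0.09 = 6.57
  Studio work 81.5 × 0.1 = 8.15
Sum = 69.224
69.224 is ≥ 67 and < 70 → D+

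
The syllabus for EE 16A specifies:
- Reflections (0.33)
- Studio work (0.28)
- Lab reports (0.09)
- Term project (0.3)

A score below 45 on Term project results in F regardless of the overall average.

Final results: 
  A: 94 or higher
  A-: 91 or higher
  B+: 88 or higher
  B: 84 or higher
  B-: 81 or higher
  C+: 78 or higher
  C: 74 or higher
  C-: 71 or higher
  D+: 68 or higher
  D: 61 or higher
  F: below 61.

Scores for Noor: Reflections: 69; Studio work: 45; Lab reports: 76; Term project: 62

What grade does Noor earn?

F

Term project score 62 ≥ 45: minimum met.
Weighted total:
  Reflections 69 × 0.33 = 22.77
  Studio work 45 × 0.28 = 12.6
  Lab reports 76 × 0.09 = 6.84
  Term project 62 × 0.3 = 18.6
Sum = 60.81
60.81 < 61 → F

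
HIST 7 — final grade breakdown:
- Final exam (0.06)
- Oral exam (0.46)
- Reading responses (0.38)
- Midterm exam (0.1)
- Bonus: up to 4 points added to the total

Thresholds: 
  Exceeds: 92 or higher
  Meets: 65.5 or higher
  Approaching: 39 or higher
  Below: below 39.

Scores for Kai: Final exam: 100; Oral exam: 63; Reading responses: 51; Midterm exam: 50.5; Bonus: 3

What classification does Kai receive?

Weighted total:
  Final exam 100 × 0.06 = 6
  Oral exam 63 × 0.46 = 28.98
  Reading responses 51 × 0.38 = 19.38
  Midterm exam 50.5 × 0.1 = 5.05
Sum = 59.41
Bonus: 59.41 + 3 = 62.41
62.41 is ≥ 39 and < 65.5 → Approaching

Approaching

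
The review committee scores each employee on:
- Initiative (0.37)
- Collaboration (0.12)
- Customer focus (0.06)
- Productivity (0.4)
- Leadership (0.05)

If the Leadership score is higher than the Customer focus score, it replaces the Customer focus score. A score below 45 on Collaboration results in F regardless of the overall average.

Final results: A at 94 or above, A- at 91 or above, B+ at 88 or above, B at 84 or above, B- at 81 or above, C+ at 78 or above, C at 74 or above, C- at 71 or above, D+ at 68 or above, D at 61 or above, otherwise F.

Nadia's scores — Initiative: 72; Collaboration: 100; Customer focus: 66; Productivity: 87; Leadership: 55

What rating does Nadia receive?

C+

Leadership (55) ≤ Customer focus (66), so Customer focus stays at 66.
Collaboration score 100 ≥ 45: minimum met.
Weighted total:
  Initiative 72 × 0.37 = 26.64
  Collaboration 100 × 0.12 = 12
  Customer focus 66 × 0.06 = 3.96
  Productivity 87 × 0.4 = 34.8
  Leadership 55 × 0.05 = 2.75
Sum = 80.15
80.15 is ≥ 78 and < 81 → C+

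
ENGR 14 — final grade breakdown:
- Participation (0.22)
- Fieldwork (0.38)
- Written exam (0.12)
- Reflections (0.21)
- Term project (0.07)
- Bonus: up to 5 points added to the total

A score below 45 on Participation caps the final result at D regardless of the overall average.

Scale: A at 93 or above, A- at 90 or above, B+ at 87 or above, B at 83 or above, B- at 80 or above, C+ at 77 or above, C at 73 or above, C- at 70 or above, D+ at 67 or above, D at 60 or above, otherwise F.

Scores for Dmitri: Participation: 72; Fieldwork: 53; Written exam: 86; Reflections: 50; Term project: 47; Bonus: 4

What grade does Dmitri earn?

D

Participation score 72 ≥ 45: minimum met.
Weighted total:
  Participation 72 × 0.22 = 15.84
  Fieldwork 53 × 0.38 = 20.14
  Written exam 86 × 0.12 = 10.32
  Reflections 50 × 0.21 = 10.5
  Term project 47 × 0.07 = 3.29
Sum = 60.09
Bonus: 60.09 + 4 = 64.09
64.09 is ≥ 60 and < 67 → D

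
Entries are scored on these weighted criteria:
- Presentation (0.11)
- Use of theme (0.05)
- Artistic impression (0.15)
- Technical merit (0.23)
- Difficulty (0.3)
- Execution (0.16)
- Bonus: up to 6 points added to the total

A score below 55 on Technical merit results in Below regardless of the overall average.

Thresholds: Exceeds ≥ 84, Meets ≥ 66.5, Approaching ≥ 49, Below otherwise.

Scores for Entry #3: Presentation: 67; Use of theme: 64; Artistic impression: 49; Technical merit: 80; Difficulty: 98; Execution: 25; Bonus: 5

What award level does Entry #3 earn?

Meets

Technical merit score 80 ≥ 55: minimum met.
Weighted total:
  Presentation 67 × 0.11 = 7.37
  Use of theme 64 × 0.05 = 3.2
  Artistic impression 49 × 0.15 = 7.35
  Technical merit 80 × 0.23 = 18.4
  Difficulty 98 × 0.3 = 29.4
  Execution 25 × 0.16 = 4
Sum = 69.72
Bonus: 69.72 + 5 = 74.72
74.72 is ≥ 66.5 and < 84 → Meets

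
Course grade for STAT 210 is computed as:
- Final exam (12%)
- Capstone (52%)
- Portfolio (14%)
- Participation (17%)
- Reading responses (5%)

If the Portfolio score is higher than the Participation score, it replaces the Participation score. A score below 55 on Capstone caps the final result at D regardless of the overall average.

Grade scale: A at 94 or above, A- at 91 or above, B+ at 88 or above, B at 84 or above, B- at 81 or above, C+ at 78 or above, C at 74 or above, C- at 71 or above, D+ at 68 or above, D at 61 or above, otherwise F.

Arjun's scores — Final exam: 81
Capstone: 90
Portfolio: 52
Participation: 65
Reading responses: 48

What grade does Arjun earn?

C

Portfolio (52) ≤ Participation (65), so Participation stays at 65.
Capstone score 90 ≥ 55: minimum met.
Weighted total:
  Final exam 81 × 0.12 = 9.72
  Capstone 90 × 0.52 = 46.8
  Portfolio 52 × 0.14 = 7.28
  Participation 65 × 0.17 = 11.05
  Reading responses 48 × 0.05 = 2.4
Sum = 77.25
77.25 is ≥ 74 and < 78 → C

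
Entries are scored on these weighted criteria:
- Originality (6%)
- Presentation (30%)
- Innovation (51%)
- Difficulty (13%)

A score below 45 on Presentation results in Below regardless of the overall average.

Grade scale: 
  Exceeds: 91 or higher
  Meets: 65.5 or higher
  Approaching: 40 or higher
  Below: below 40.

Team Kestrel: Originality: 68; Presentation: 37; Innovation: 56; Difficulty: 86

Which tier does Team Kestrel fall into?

Below

Presentation score 37 < 45: minimum not met.
Weighted total:
  Originality 68 × 0.06 = 4.08
  Presentation 37 × 0.3 = 11.1
  Innovation 56 × 0.51 = 28.56
  Difficulty 86 × 0.13 = 11.18
Sum = 54.92
Because the Presentation minimum was not met, the result is Below.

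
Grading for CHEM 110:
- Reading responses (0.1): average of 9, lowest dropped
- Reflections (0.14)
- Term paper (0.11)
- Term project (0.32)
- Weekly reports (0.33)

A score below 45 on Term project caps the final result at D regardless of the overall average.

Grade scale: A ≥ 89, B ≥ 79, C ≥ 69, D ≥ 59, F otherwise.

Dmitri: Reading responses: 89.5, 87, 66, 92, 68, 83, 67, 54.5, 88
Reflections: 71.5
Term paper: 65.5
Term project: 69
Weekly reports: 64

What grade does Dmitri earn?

Reading responses: drop 54.5 → average of remaining 8 = 640.5/8 = 80.0625
Term project score 69 ≥ 45: minimum met.
Weighted total:
  Reading responses 80.0625 × 0.1 = 8.00625
  Reflections 71.5 × 0.14 = 10.01
  Term paper 65.5 × 0.11 = 7.205
  Term project 69 × 0.32 = 22.08
  Weekly reports 64 × 0.33 = 21.12
Sum = 68.42125
68.42125 is ≥ 59 and < 69 → D

D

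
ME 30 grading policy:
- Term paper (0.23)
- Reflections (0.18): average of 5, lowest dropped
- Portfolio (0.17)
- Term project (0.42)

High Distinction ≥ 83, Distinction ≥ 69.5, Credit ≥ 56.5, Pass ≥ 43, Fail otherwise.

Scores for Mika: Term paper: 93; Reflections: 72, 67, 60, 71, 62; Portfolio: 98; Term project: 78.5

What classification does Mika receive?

High Distinction

Reflections: drop 60 → average of remaining 4 = 272/4 = 68
Weighted total:
  Term paper 93 × 0.23 = 21.39
  Reflections 68 × 0.18 = 12.24
  Portfolio 98 × 0.17 = 16.66
  Term project 78.5 × 0.42 = 32.97
Sum = 83.26
83.26 ≥ 83 → High Distinction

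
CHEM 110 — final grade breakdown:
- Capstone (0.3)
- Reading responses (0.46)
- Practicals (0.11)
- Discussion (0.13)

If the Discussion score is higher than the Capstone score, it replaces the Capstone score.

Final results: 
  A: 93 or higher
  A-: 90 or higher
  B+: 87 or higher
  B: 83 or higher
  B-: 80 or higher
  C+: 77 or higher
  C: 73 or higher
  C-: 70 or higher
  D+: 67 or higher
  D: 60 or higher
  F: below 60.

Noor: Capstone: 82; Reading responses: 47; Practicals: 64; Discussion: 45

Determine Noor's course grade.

F

Discussion (45) ≤ Capstone (82), so Capstone stays at 82.
Weighted total:
  Capstone 82 × 0.3 = 24.6
  Reading responses 47 × 0.46 = 21.62
  Practicals 64 × 0.11 = 7.04
  Discussion 45 × 0.13 = 5.85
Sum = 59.11
59.11 < 60 → F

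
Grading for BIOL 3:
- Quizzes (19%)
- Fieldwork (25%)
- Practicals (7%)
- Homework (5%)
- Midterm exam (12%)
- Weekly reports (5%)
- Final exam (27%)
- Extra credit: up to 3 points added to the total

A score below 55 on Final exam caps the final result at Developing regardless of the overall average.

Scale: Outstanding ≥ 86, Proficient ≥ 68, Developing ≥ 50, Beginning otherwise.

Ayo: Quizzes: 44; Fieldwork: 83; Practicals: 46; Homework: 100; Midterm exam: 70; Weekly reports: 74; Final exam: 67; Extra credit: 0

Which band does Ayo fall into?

Developing

Final exam score 67 ≥ 55: minimum met.
Weighted total:
  Quizzes 44 × 0.19 = 8.36
  Fieldwork 83 × 0.25 = 20.75
  Practicals 46 × 0.07 = 3.22
  Homework 100 × 0.05 = 5
  Midterm exam 70 × 0.12 = 8.4
  Weekly reports 74 × 0.05 = 3.7
  Final exam 67 × 0.27 = 18.09
Sum = 67.52
Extra credit: 67.52 + 0 = 67.52
67.52 is ≥ 50 and < 68 → Developing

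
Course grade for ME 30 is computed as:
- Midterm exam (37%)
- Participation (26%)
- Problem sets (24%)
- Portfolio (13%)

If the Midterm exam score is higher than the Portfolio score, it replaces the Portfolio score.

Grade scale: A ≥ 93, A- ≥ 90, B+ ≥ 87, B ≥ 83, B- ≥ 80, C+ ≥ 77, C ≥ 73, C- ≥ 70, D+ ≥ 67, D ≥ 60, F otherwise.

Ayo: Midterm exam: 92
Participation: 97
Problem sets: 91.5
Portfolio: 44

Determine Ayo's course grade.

A

Midterm exam (92) > Portfolio (44), so Portfolio counts as 92.
Weighted total:
  Midterm exam 92 × 0.37 = 34.04
  Participation 97 × 0.26 = 25.22
  Problem sets 91.5 × 0.24 = 21.96
  Portfolio 92 × 0.13 = 11.96
Sum = 93.18
93.18 ≥ 93 → A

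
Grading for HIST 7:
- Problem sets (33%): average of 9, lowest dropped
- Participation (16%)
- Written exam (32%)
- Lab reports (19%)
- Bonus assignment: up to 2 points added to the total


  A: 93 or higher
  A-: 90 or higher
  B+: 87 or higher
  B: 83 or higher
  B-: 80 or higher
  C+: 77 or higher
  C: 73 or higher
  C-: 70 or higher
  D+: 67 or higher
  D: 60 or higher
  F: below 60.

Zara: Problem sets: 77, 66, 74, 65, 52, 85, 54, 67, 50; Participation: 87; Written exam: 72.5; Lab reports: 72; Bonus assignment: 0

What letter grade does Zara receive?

C

Problem sets: drop 50 → average of remaining 8 = 540/8 = 67.5
Weighted total:
  Problem sets 67.5 × 0.33 = 22.275
  Participation 87 × 0.16 = 13.92
  Written exam 72.5 × 0.32 = 23.2
  Lab reports 72 × 0.19 = 13.68
Sum = 73.075
Bonus assignment: 73.075 + 0 = 73.075
73.075 is ≥ 73 and < 77 → C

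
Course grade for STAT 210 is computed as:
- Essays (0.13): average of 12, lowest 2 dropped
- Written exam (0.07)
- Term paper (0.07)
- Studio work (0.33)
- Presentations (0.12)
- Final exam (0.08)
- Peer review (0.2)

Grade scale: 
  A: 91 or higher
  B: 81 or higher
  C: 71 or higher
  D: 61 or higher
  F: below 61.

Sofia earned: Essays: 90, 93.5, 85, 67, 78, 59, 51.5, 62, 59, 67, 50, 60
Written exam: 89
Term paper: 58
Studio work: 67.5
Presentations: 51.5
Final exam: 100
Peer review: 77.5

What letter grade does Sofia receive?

Essays: drop 50, 51.5 → average of remaining 10 = 720.5/10 = 72.05
Weighted total:
  Essays 72.05 × 0.13 = 9.3665
  Written exam 89 × 0.07 = 6.23
  Term paper 58 × 0.07 = 4.06
  Studio work 67.5 × 0.33 = 22.275
  Presentations 51.5 × 0.12 = 6.18
  Final exam 100 × 0.08 = 8
  Peer review 77.5 × 0.2 = 15.5
Sum = 71.6115
71.6115 is ≥ 71 and < 81 → C

C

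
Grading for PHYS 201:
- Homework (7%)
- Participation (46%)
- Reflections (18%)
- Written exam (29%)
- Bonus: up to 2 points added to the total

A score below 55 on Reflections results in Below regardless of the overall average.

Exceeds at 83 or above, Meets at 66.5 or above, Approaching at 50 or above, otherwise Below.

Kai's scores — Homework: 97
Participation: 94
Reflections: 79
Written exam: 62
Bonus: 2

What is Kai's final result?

Reflections score 79 ≥ 55: minimum met.
Weighted total:
  Homework 97 × 0.07 = 6.79
  Participation 94 × 0.46 = 43.24
  Reflections 79 × 0.18 = 14.22
  Written exam 62 × 0.29 = 17.98
Sum = 82.23
Bonus: 82.23 + 2 = 84.23
84.23 ≥ 83 → Exceeds

Exceeds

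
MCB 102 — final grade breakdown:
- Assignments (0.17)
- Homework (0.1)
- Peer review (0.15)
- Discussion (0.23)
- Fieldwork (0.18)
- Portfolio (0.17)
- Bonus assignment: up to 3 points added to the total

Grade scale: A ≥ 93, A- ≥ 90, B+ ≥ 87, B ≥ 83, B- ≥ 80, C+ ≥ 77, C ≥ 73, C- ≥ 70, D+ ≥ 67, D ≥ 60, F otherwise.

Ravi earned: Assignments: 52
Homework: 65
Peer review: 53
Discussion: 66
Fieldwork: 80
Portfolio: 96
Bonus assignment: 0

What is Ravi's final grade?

Weighted total:
  Assignments 52 × 0.17 = 8.84
  Homework 65 × 0.1 = 6.5
  Peer review 53 × 0.15 = 7.95
  Discussion 66 × 0.23 = 15.18
  Fieldwork 80 × 0.18 = 14.4
  Portfolio 96 × 0.17 = 16.32
Sum = 69.19
Bonus assignment: 69.19 + 0 = 69.19
69.19 is ≥ 67 and < 70 → D+

D+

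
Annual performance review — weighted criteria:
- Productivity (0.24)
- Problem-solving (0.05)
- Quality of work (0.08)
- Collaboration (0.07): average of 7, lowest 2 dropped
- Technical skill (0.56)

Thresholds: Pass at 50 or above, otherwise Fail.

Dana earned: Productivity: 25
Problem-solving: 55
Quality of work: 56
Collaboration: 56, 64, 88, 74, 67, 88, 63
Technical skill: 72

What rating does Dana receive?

Collaboration: drop 56, 63 → average of remaining 5 = 381/5 = 76.2
Weighted total:
  Productivity 25 × 0.24 = 6
  Problem-solving 55 × 0.05 = 2.75
  Quality of work 56 × 0.08 = 4.48
  Collaboration 76.2 × 0.07 = 5.334
  Technical skill 72 × 0.56 = 40.32
Sum = 58.884
58.884 ≥ 50 → Pass

Pass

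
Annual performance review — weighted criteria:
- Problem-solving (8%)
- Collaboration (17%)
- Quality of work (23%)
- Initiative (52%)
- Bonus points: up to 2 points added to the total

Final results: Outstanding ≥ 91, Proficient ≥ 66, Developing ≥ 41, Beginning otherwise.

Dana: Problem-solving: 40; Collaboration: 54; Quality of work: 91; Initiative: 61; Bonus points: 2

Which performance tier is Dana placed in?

Proficient

Weighted total:
  Problem-solving 40 × 0.08 = 3.2
  Collaboration 54 × 0.17 = 9.18
  Quality of work 91 × 0.23 = 20.93
  Initiative 61 × 0.52 = 31.72
Sum = 65.03
Bonus points: 65.03 + 2 = 67.03
67.03 is ≥ 66 and < 91 → Proficient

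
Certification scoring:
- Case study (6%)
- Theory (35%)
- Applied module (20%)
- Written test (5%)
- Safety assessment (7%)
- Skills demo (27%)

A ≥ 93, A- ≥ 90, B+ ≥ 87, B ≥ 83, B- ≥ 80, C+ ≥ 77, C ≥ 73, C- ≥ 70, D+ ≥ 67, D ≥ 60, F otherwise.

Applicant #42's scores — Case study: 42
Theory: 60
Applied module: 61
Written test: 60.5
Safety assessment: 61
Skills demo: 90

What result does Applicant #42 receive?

D+

Weighted total:
  Case study 42 × 0.06 = 2.52
  Theory 60 × 0.35 = 21
  Applied module 61 × 0.2 = 12.2
  Written test 60.5 × 0.05 = 3.025
  Safety assessment 61 × 0.07 = 4.27
  Skills demo 90 × 0.27 = 24.3
Sum = 67.315
67.315 is ≥ 67 and < 70 → D+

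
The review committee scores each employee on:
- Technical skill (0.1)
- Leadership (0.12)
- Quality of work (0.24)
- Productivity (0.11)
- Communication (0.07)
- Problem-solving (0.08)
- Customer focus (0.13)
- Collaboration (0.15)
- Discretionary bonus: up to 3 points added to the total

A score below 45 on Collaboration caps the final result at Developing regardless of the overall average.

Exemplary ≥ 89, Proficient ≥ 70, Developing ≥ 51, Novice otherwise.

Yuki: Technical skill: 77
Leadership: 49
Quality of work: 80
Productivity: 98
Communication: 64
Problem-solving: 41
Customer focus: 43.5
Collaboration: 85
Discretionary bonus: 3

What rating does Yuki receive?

Collaboration score 85 ≥ 45: minimum met.
Weighted total:
  Technical skill 77 × 0.1 = 7.7
  Leadership 49 × 0.12 = 5.88
  Quality of work 80 × 0.24 = 19.2
  Productivity 98 × 0.11 = 10.78
  Communication 64 × 0.07 = 4.48
  Problem-solving 41 × 0.08 = 3.28
  Customer focus 43.5 × 0.13 = 5.655
  Collaboration 85 × 0.15 = 12.75
Sum = 69.725
Discretionary bonus: 69.725 + 3 = 72.725
72.725 is ≥ 70 and < 89 → Proficient

Proficient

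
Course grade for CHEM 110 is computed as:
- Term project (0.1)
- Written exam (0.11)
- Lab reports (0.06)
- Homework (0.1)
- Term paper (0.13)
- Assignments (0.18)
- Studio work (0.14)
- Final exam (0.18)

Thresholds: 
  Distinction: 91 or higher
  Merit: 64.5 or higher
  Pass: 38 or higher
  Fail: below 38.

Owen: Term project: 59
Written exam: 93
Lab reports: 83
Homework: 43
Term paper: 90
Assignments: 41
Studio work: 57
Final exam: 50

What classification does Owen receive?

Weighted total:
  Term project 59 × 0.1 = 5.9
  Written exam 93 × 0.11 = 10.23
  Lab reports 83 × 0.06 = 4.98
  Homework 43 × 0.1 = 4.3
  Term paper 90 × 0.13 = 11.7
  Assignments 41 × 0.18 = 7.38
  Studio work 57 × 0.14 = 7.98
  Final exam 50 × 0.18 = 9
Sum = 61.47
61.47 is ≥ 38 and < 64.5 → Pass

Pass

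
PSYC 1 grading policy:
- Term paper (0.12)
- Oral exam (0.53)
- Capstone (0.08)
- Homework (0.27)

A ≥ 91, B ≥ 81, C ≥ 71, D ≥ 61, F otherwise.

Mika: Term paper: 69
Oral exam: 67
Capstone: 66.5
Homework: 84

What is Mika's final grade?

C

Weighted total:
  Term paper 69 × 0.12 = 8.28
  Oral exam 67 × 0.53 = 35.51
  Capstone 66.5 × 0.08 = 5.32
  Homework 84 × 0.27 = 22.68
Sum = 71.79
71.79 is ≥ 71 and < 81 → C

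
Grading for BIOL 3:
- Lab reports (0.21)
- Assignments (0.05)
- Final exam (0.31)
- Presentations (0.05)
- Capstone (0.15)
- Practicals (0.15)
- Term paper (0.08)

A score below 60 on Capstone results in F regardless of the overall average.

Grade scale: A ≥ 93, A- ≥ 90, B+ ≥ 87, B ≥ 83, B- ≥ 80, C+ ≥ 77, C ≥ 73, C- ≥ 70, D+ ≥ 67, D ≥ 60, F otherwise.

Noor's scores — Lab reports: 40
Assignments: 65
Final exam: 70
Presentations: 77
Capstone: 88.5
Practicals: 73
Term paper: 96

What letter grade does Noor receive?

Capstone score 88.5 ≥ 60: minimum met.
Weighted total:
  Lab reports 40 × 0.21 = 8.4
  Assignments 65 × 0.05 = 3.25
  Final exam 70 × 0.31 = 21.7
  Presentations 77 × 0.05 = 3.85
  Capstone 88.5 × 0.15 = 13.275
  Practicals 73 × 0.15 = 10.95
  Term paper 96 × 0.08 = 7.68
Sum = 69.105
69.105 is ≥ 67 and < 70 → D+

D+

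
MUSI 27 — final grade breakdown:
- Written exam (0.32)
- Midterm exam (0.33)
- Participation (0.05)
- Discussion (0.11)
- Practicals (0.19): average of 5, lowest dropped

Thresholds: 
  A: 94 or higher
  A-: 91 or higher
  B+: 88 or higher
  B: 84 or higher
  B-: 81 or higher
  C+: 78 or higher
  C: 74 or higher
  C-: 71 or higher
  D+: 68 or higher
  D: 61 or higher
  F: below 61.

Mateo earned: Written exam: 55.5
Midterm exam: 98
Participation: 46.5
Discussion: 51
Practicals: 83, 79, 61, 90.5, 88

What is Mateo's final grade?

C

Practicals: drop 61 → average of remaining 4 = 340.5/4 = 85.125
Weighted total:
  Written exam 55.5 × 0.32 = 17.76
  Midterm exam 98 × 0.33 = 32.34
  Participation 46.5 × 0.05 = 2.325
  Discussion 51 × 0.11 = 5.61
  Practicals 85.125 × 0.19 = 16.17375
Sum = 74.20875
74.20875 is ≥ 74 and < 78 → C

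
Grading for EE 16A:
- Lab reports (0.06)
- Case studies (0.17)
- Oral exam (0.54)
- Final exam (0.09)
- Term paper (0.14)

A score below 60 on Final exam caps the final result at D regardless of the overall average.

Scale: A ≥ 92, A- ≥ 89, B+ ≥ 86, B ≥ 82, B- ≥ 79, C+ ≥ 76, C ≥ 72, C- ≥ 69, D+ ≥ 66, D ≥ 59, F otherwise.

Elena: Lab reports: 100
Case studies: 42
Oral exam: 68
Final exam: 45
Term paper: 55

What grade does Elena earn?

Final exam score 45 < 60: minimum not met.
Weighted total:
  Lab reports 100 × 0.06 = 6
  Case studies 42 × 0.17 = 7.14
  Oral exam 68 × 0.54 = 36.72
  Final exam 45 × 0.09 = 4.05
  Term paper 55 × 0.14 = 7.7
Sum = 61.61
61.61 would be D; cap at D applies → D.

D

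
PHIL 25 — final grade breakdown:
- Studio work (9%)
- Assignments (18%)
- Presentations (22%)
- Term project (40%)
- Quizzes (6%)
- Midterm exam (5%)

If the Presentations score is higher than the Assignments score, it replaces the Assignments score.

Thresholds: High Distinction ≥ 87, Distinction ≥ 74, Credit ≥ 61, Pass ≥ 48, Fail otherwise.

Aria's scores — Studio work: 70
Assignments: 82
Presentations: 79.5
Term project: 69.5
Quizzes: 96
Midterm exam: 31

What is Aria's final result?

Credit

Presentations (79.5) ≤ Assignments (82), so Assignments stays at 82.
Weighted total:
  Studio work 70 × 0.09 = 6.3
  Assignments 82 × 0.18 = 14.76
  Presentations 79.5 × 0.22 = 17.49
  Term project 69.5 × 0.4 = 27.8
  Quizzes 96 × 0.06 = 5.76
  Midterm exam 31 × 0.05 = 1.55
Sum = 73.66
73.66 is ≥ 61 and < 74 → Credit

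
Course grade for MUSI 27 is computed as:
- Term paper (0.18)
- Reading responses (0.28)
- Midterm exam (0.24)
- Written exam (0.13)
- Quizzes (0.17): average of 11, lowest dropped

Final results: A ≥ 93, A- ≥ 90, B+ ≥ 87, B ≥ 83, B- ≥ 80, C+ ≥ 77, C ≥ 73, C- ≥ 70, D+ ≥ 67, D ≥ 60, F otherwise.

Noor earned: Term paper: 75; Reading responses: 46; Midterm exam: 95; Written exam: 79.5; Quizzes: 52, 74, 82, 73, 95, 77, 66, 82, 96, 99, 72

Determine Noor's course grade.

Quizzes: drop 52 → average of remaining 10 = 816/10 = 81.6
Weighted total:
  Term paper 75 × 0.18 = 13.5
  Reading responses 46 × 0.28 = 12.88
  Midterm exam 95 × 0.24 = 22.8
  Written exam 79.5 × 0.13 = 10.335
  Quizzes 81.6 × 0.17 = 13.872
Sum = 73.387
73.387 is ≥ 73 and < 77 → C

C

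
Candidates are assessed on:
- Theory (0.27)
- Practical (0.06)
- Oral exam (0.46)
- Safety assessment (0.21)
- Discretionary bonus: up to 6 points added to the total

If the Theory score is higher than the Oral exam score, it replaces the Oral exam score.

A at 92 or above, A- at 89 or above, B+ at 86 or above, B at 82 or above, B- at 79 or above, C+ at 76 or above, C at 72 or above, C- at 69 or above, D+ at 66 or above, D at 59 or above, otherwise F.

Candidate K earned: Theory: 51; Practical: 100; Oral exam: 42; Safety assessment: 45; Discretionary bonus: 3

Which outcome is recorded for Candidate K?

F

Theory (51) > Oral exam (42), so Oral exam counts as 51.
Weighted total:
  Theory 51 × 0.27 = 13.77
  Practical 100 × 0.06 = 6
  Oral exam 51 × 0.46 = 23.46
  Safety assessment 45 × 0.21 = 9.45
Sum = 52.68
Discretionary bonus: 52.68 + 3 = 55.68
55.68 < 59 → F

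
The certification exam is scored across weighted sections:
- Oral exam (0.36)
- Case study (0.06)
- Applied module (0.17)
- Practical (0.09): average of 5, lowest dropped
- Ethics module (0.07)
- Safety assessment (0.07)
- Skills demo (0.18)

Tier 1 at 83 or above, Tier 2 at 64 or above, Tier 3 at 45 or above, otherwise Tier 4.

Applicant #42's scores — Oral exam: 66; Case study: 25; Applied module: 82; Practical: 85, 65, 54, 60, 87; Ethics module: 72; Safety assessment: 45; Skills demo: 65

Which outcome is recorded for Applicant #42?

Tier 2

Practical: drop 54 → average of remaining 4 = 297/4 = 74.25
Weighted total:
  Oral exam 66 × 0.36 = 23.76
  Case study 25 × 0.06 = 1.5
  Applied module 82 × 0.17 = 13.94
  Practical 74.25 × 0.09 = 6.6825
  Ethics module 72 × 0.07 = 5.04
  Safety assessment 45 × 0.07 = 3.15
  Skills demo 65 × 0.18 = 11.7
Sum = 65.7725
65.7725 is ≥ 64 and < 83 → Tier 2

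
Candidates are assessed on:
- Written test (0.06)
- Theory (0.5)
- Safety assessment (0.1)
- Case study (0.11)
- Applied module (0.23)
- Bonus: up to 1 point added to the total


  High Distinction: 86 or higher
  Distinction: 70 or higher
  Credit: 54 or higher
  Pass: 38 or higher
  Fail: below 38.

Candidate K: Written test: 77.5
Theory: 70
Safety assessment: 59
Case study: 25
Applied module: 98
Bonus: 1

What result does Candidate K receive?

Distinction

Weighted total:
  Written test 77.5 × 0.06 = 4.65
  Theory 70 × 0.5 = 35
  Safety assessment 59 × 0.1 = 5.9
  Case study 25 × 0.11 = 2.75
  Applied module 98 × 0.23 = 22.54
Sum = 70.84
Bonus: 70.84 + 1 = 71.84
71.84 is ≥ 70 and < 86 → Distinction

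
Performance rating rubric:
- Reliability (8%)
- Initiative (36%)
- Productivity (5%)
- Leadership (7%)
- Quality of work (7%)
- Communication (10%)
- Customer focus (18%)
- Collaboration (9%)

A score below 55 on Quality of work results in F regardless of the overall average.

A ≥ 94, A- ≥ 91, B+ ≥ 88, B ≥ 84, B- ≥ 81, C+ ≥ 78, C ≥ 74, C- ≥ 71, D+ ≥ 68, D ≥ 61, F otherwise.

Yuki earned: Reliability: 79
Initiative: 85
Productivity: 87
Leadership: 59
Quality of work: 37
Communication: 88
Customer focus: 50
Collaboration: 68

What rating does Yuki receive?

Quality of work score 37 < 55: minimum not met.
Weighted total:
  Reliability 79 × 0.08 = 6.32
  Initiative 85 × 0.36 = 30.6
  Productivity 87 × 0.05 = 4.35
  Leadership 59 × 0.07 = 4.13
  Quality of work 37 × 0.07 = 2.59
  Communication 88 × 0.1 = 8.8
  Customer focus 50 × 0.18 = 9
  Collaboration 68 × 0.09 = 6.12
Sum = 71.91
Because the Quality of work minimum was not met, the result is F.

F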